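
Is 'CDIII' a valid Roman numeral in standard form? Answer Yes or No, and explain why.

'CDIII': Check the rules: uses only the symbols I, V, X, L, C, D, M; no symbol is repeated more than three times in a row; V, L and D each appear at most once; the only place a smaller symbol precedes a larger one is the allowed subtractive pair CD, the symbol right after such a pair (if any) is smaller than the pair's first symbol, and otherwise the values never increase from left to right. Value: CD (400) + I (1) + I (1) + I (1) = 403. So it is a valid standard Roman numeral.

Yes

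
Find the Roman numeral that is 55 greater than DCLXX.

DCLXX = 670
670 + 55 = 725

DCCXXV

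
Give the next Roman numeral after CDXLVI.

CDXLVI = 446; next is 447

CDXLVII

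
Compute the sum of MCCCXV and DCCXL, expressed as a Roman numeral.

MCCCXV = 1315
DCCXL = 740
1315 + 740 = 2055

MMLV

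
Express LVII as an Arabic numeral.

LVII: L=50, V=5, I=1, I=1
50 + 5 + 1 + 1 = 57

57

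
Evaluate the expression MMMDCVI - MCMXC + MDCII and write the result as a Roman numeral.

MMMDCVI = 3606, MCMXC = 1990, MDCII = 1602
3606 - 1990 = 1616
1616 + 1602 = 3218

MMMCCXVIII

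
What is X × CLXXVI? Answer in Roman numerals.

X = 10
CLXXVI = 176
10 × 176 = 1760

MDCCLX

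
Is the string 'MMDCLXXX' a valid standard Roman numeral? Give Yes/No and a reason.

'MMDCLXXX': Check the rules: uses only the symbols I, V, X, L, C, D, M; no symbol is repeated more than three times in a row; V, L and D each appear at most once; no smaller symbol precedes a larger one (values never increase from left to right). Value: M (1000) + M (1000) + D (500) + C (100) + L (50) + X (10) + X (10) + X (10) = 2680. So it is a valid standard Roman numeral.

Yes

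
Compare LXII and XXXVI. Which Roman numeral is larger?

LXII = 62
XXXVI = 36
62 is larger

LXII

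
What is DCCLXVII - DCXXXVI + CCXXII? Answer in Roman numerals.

DCCLXVII = 767, DCXXXVI = 636, CCXXII = 222
767 - 636 = 131
131 + 222 = 353

CCCLIII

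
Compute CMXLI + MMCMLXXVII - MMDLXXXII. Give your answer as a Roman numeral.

CMXLI = 941, MMCMLXXVII = 2977, MMDLXXXII = 2582
941 + 2977 = 3918
3918 - 2582 = 1336

MCCCXXXVI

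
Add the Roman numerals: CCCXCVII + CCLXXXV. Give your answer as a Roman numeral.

CCCXCVII = 397
CCLXXXV = 285
397 + 285 = 682

DCLXXXII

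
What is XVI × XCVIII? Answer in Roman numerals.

XVI = 16
XCVIII = 98
16 × 98 = 1568

MDLXVIII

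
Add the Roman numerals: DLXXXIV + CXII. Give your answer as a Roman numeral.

DLXXXIV = 584
CXII = 112
584 + 112 = 696

DCXCVI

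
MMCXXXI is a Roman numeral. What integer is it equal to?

MMCXXXI: M=1000, M=1000, C=100, X=10, X=10, X=10, I=1
1000 + 1000 + 100 + 10 + 10 + 10 + 1 = 2131

2131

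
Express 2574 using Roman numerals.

Convert 2574 to Roman numerals:
  2574 contains 2×1000 (MM)
  574 contains 1×500 (D)
  74 contains 1×50 (L)
  24 contains 2×10 (XX)
  4 contains 1×4 (IV)

MMDLXXIV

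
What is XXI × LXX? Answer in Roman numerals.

XXI = 21
LXX = 70
21 × 70 = 1470

MCDLXX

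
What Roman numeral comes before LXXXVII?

LXXXVII = 87; previous is 86

LXXXVI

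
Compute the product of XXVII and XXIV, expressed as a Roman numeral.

XXVII = 27
XXIV = 24
27 × 24 = 648

DCXLVIII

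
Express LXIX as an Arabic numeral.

LXIX: L=50, X=10, IX=9
50 + 10 + 9 = 69

69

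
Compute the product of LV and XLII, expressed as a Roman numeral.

LV = 55
XLII = 42
55 × 42 = 2310

MMCCCX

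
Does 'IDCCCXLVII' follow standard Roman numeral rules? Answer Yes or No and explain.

'IDCCCXLVII': Invalid subtractive combination: ID

No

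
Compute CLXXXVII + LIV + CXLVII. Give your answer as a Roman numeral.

CLXXXVII = 187, LIV = 54, CXLVII = 147
187 + 54 = 241
241 + 147 = 388

CCCLXXXVIII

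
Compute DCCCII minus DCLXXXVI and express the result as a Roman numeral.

DCCCII = 802
DCLXXXVI = 686
802 - 686 = 116

CXVI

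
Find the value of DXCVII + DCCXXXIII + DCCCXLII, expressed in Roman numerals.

DXCVII = 597, DCCXXXIII = 733, DCCCXLII = 842
597 + 733 = 1330
1330 + 842 = 2172

MMCLXXII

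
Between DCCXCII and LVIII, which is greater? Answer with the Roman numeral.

DCCXCII = 792
LVIII = 58
792 is larger

DCCXCII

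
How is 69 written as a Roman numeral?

Convert 69 to Roman numerals:
  69 contains 1×50 (L)
  19 contains 1×10 (X)
  9 contains 1×9 (IX)

LXIX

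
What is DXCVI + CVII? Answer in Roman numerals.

DXCVI = 596
CVII = 107
596 + 107 = 703

DCCIII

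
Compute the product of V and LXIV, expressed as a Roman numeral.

V = 5
LXIV = 64
5 × 64 = 320

CCCXX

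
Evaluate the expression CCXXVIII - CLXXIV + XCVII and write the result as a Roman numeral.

CCXXVIII = 228, CLXXIV = 174, XCVII = 97
228 - 174 = 54
54 + 97 = 151

CLI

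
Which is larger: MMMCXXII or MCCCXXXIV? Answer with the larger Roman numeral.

MMMCXXII = 3122
MCCCXXXIV = 1334
3122 is larger

MMMCXXII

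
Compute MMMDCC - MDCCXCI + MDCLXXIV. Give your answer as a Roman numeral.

MMMDCC = 3700, MDCCXCI = 1791, MDCLXXIV = 1674
3700 - 1791 = 1909
1909 + 1674 = 3583

MMMDLXXXIII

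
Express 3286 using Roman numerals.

Convert 3286 to Roman numerals:
  3286 contains 3×1000 (MMM)
  286 contains 2×100 (CC)
  86 contains 1×50 (L)
  36 contains 3×10 (XXX)
  6 contains 1×5 (V)
  1 contains 1×1 (I)

MMMCCLXXXVI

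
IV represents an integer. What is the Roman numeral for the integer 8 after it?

IV = 4
4 + 8 = 12

XII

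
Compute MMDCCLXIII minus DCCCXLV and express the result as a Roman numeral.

MMDCCLXIII = 2763
DCCCXLV = 845
2763 - 845 = 1918

MCMXVIII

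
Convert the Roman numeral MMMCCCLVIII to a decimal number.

MMMCCCLVIII: M=1000, M=1000, M=1000, C=100, C=100, C=100, L=50, V=5, I=1, I=1, I=1
1000 + 1000 + 1000 + 100 + 100 + 100 + 50 + 5 + 1 + 1 + 1 = 3358

3358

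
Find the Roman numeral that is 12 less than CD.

CD = 400
400 - 12 = 388

CCCLXXXVIII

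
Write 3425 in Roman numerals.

Convert 3425 to Roman numerals:
  3425 contains 3×1000 (MMM)
  425 contains 1×400 (CD)
  25 contains 2×10 (XX)
  5 contains 1×5 (V)

MMMCDXXV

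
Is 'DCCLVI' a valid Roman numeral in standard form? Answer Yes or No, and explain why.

'DCCLVI': Check the rules: uses only the symbols I, V, X, L, C, D, M; no symbol is repeated more than three times in a row; V, L and D each appear at most once; no smaller symbol precedes a larger one (values never increase from left to right). Value: D (500) + C (100) + C (100) + L (50) + V (5) + I (1) = 756. So it is a valid standard Roman numeral.

Yes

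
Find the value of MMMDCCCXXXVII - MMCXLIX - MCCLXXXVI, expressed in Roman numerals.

MMMDCCCXXXVII = 3837, MMCXLIX = 2149, MCCLXXXVI = 1286
3837 - 2149 = 1688
1688 - 1286 = 402

CDII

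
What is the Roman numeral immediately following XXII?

XXII = 22; next is 23

XXIII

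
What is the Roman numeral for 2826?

Convert 2826 to Roman numerals:
  2826 contains 2×1000 (MM)
  826 contains 1×500 (D)
  326 contains 3×100 (CCC)
  26 contains 2×10 (XX)
  6 contains 1×5 (V)
  1 contains 1×1 (I)

MMDCCCXXVI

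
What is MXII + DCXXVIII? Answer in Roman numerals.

MXII = 1012
DCXXVIII = 628
1012 + 628 = 1640

MDCXL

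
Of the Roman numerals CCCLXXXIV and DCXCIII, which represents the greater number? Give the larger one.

CCCLXXXIV = 384
DCXCIII = 693
693 is larger

DCXCIII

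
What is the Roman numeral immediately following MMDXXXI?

MMDXXXI = 2531; next is 2532

MMDXXXII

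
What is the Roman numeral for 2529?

Convert 2529 to Roman numerals:
  2529 contains 2×1000 (MM)
  529 contains 1×500 (D)
  29 contains 2×10 (XX)
  9 contains 1×9 (IX)

MMDXXIX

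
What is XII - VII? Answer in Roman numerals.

XII = 12
VII = 7
12 - 7 = 5

V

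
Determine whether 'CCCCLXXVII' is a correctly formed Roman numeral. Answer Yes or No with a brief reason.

'CCCCLXXVII': More than 3 consecutive C's

No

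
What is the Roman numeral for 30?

Convert 30 to Roman numerals:
  30 contains 3×10 (XXX)

XXX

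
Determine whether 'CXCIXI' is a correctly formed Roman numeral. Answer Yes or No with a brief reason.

'CXCIXI': I cannot come right after the subtractive pair IX: once I is subtracted in IX, the next symbol must be smaller than I

No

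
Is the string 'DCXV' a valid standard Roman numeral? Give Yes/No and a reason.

'DCXV': Check the rules: uses only the symbols I, V, X, L, C, D, M; no symbol is repeated more than three times in a row; V, L and D each appear at most once; no smaller symbol precedes a larger one (values never increase from left to right). Value: D (500) + C (100) + X (10) + V (5) = 615. So it is a valid standard Roman numeral.

Yes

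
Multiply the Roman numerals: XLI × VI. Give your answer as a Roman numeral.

XLI = 41
VI = 6
41 × 6 = 246

CCXLVI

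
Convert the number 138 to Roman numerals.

Convert 138 to Roman numerals:
  138 contains 1×100 (C)
  38 contains 3×10 (XXX)
  8 contains 1×5 (V)
  3 contains 3×1 (III)

CXXXVIII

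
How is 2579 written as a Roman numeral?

Convert 2579 to Roman numerals:
  2579 contains 2×1000 (MM)
  579 contains 1×500 (D)
  79 contains 1×50 (L)
  29 contains 2×10 (XX)
  9 contains 1×9 (IX)

MMDLXXIX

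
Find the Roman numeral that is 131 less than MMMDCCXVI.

MMMDCCXVI = 3716
3716 - 131 = 3585

MMMDLXXXV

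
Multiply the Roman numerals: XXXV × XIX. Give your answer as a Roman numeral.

XXXV = 35
XIX = 19
35 × 19 = 665

DCLXV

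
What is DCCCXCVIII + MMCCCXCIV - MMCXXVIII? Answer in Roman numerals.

DCCCXCVIII = 898, MMCCCXCIV = 2394, MMCXXVIII = 2128
898 + 2394 = 3292
3292 - 2128 = 1164

MCLXIV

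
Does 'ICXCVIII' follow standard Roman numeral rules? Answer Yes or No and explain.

'ICXCVIII': Invalid subtractive combination: IC

No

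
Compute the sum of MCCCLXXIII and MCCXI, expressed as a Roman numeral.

MCCCLXXIII = 1373
MCCXI = 1211
1373 + 1211 = 2584

MMDLXXXIV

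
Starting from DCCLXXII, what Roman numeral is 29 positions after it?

DCCLXXII = 772
772 + 29 = 801

DCCCI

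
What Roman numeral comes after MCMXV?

MCMXV = 1915; next is 1916

MCMXVI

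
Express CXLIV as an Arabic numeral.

CXLIV: C=100, XL=40, IV=4
100 + 40 + 4 = 144

144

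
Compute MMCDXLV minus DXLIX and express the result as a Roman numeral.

MMCDXLV = 2445
DXLIX = 549
2445 - 549 = 1896

MDCCCXCVI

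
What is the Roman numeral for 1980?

Convert 1980 to Roman numerals:
  1980 contains 1×1000 (M)
  980 contains 1×900 (CM)
  80 contains 1×50 (L)
  30 contains 3×10 (XXX)

MCMLXXX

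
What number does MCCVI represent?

MCCVI: M=1000, C=100, C=100, V=5, I=1
1000 + 100 + 100 + 5 + 1 = 1206

1206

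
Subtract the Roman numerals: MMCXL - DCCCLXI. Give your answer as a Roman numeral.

MMCXL = 2140
DCCCLXI = 861
2140 - 861 = 1279

MCCLXXIX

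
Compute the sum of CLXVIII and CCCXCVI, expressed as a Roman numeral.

CLXVIII = 168
CCCXCVI = 396
168 + 396 = 564

DLXIV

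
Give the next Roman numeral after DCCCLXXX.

DCCCLXXX = 880; next is 881

DCCCLXXXI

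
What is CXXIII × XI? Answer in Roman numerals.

CXXIII = 123
XI = 11
123 × 11 = 1353

MCCCLIII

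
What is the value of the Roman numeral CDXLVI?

CDXLVI: CD=400, XL=40, V=5, I=1
400 + 40 + 5 + 1 = 446

446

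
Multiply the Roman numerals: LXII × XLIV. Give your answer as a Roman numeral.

LXII = 62
XLIV = 44
62 × 44 = 2728

MMDCCXXVIII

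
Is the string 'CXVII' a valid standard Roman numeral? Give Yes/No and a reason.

'CXVII': Check the rules: uses only the symbols I, V, X, L, C, D, M; no symbol is repeated more than three times in a row; V, L and D each appear at most once; no smaller symbol precedes a larger one (values never increase from left to right). Value: C (100) + X (10) + V (5) + I (1) + I (1) = 117. So it is a valid standard Roman numeral.

Yes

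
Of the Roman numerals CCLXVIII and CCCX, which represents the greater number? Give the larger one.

CCLXVIII = 268
CCCX = 310
310 is larger

CCCX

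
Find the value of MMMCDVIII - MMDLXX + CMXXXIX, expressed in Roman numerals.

MMMCDVIII = 3408, MMDLXX = 2570, CMXXXIX = 939
3408 - 2570 = 838
838 + 939 = 1777

MDCCLXXVII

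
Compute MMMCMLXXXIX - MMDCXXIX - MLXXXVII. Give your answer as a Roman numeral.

MMMCMLXXXIX = 3989, MMDCXXIX = 2629, MLXXXVII = 1087
3989 - 2629 = 1360
1360 - 1087 = 273

CCLXXIII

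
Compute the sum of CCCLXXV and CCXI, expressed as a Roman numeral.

CCCLXXV = 375
CCXI = 211
375 + 211 = 586

DLXXXVI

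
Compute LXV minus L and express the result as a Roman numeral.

LXV = 65
L = 50
65 - 50 = 15

XV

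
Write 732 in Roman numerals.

Convert 732 to Roman numerals:
  732 contains 1×500 (D)
  232 contains 2×100 (CC)
  32 contains 3×10 (XXX)
  2 contains 2×1 (II)

DCCXXXII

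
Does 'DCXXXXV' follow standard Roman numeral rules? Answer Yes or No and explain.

'DCXXXXV': More than 3 consecutive X's

No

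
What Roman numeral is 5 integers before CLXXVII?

CLXXVII = 177
177 - 5 = 172

CLXXII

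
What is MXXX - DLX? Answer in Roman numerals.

MXXX = 1030
DLX = 560
1030 - 560 = 470

CDLXX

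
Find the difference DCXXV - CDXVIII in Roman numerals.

DCXXV = 625
CDXVIII = 418
625 - 418 = 207

CCVII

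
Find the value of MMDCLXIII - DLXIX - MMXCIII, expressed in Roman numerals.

MMDCLXIII = 2663, DLXIX = 569, MMXCIII = 2093
2663 - 569 = 2094
2094 - 2093 = 1

I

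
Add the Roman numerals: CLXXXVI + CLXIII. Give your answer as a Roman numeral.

CLXXXVI = 186
CLXIII = 163
186 + 163 = 349

CCCXLIX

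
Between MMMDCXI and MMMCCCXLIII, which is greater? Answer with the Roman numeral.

MMMDCXI = 3611
MMMCCCXLIII = 3343
3611 is larger

MMMDCXI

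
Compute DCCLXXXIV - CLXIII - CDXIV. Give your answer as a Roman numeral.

DCCLXXXIV = 784, CLXIII = 163, CDXIV = 414
784 - 163 = 621
621 - 414 = 207

CCVII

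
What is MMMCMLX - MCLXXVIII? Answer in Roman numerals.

MMMCMLX = 3960
MCLXXVIII = 1178
3960 - 1178 = 2782

MMDCCLXXXII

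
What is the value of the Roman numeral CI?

CI: C=100, I=1
100 + 1 = 101

101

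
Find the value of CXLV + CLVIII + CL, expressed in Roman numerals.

CXLV = 145, CLVIII = 158, CL = 150
145 + 158 = 303
303 + 150 = 453

CDLIII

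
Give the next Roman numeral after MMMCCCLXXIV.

MMMCCCLXXIV = 3374, so the next integer is 3374 + 1 = 3375

MMMCCCLXXV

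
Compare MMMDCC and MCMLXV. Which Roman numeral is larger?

MMMDCC = 3700
MCMLXV = 1965
3700 is larger

MMMDCC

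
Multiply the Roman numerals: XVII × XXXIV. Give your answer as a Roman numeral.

XVII = 17
XXXIV = 34
17 × 34 = 578

DLXXVIII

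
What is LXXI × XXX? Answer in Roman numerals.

LXXI = 71
XXX = 30
71 × 30 = 2130

MMCXXX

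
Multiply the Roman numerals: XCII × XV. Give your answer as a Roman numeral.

XCII = 92
XV = 15
92 × 15 = 1380

MCCCLXXX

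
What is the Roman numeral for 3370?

Convert 3370 to Roman numerals:
  3370 contains 3×1000 (MMM)
  370 contains 3×100 (CCC)
  70 contains 1×50 (L)
  20 contains 2×10 (XX)

MMMCCCLXX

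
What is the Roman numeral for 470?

Convert 470 to Roman numerals:
  470 contains 1×400 (CD)
  70 contains 1×50 (L)
  20 contains 2×10 (XX)

CDLXX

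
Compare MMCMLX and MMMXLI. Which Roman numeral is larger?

MMCMLX = 2960
MMMXLI = 3041
3041 is larger

MMMXLI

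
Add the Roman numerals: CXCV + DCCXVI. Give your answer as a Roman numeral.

CXCV = 195
DCCXVI = 716
195 + 716 = 911

CMXI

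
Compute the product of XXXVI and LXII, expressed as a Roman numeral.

XXXVI = 36
LXII = 62
36 × 62 = 2232

MMCCXXXII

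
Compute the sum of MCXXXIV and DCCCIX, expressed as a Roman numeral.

MCXXXIV = 1134
DCCCIX = 809
1134 + 809 = 1943

MCMXLIII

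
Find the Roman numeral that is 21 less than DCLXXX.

DCLXXX = 680
680 - 21 = 659

DCLIX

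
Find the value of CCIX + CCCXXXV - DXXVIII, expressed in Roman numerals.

CCIX = 209, CCCXXXV = 335, DXXVIII = 528
209 + 335 = 544
544 - 528 = 16

XVI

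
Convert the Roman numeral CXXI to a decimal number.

CXXI: C=100, X=10, X=10, I=1
100 + 10 + 10 + 1 = 121

121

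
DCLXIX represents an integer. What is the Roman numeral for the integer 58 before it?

DCLXIX = 669
669 - 58 = 611

DCXI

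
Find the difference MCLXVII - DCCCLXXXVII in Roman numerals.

MCLXVII = 1167
DCCCLXXXVII = 887
1167 - 887 = 280

CCLXXX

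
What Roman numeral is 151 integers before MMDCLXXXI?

MMDCLXXXI = 2681
2681 - 151 = 2530

MMDXXX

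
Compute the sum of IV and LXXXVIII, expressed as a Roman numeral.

IV = 4
LXXXVIII = 88
4 + 88 = 92

XCII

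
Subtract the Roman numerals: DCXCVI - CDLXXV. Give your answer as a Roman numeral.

DCXCVI = 696
CDLXXV = 475
696 - 475 = 221

CCXXI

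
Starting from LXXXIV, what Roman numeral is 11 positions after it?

LXXXIV = 84
84 + 11 = 95

XCV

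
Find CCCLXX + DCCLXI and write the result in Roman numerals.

CCCLXX = 370
DCCLXI = 761
370 + 761 = 1131

MCXXXI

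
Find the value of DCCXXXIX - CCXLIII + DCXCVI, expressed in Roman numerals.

DCCXXXIX = 739, CCXLIII = 243, DCXCVI = 696
739 - 243 = 496
496 + 696 = 1192

MCXCII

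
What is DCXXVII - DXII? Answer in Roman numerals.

DCXXVII = 627
DXII = 512
627 - 512 = 115

CXV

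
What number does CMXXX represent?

CMXXX: CM=900, X=10, X=10, X=10
900 + 10 + 10 + 10 = 930

930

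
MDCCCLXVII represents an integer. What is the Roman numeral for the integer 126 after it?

MDCCCLXVII = 1867
1867 + 126 = 1993

MCMXCIII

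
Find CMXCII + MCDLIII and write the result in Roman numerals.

CMXCII = 992
MCDLIII = 1453
992 + 1453 = 2445

MMCDXLV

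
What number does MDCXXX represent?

MDCXXX: M=1000, D=500, C=100, X=10, X=10, X=10
1000 + 500 + 100 + 10 + 10 + 10 = 1630

1630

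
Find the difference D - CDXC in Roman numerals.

D = 500
CDXC = 490
500 - 490 = 10

X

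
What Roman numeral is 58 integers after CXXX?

CXXX = 130
130 + 58 = 188

CLXXXVIII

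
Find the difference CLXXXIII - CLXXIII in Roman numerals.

CLXXXIII = 183
CLXXIII = 173
183 - 173 = 10

X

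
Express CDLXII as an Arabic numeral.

CDLXII: CD=400, L=50, X=10, I=1, I=1
400 + 50 + 10 + 1 + 1 = 462

462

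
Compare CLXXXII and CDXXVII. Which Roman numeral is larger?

CLXXXII = 182
CDXXVII = 427
427 is larger

CDXXVII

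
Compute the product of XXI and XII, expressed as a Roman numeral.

XXI = 21
XII = 12
21 × 12 = 252

CCLII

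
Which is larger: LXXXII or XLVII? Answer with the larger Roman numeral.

LXXXII = 82
XLVII = 47
82 is larger

LXXXII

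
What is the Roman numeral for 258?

Convert 258 to Roman numerals:
  258 contains 2×100 (CC)
  58 contains 1×50 (L)
  8 contains 1×5 (V)
  3 contains 3×1 (III)

CCLVIII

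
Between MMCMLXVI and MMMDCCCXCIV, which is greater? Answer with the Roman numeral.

MMCMLXVI = 2966
MMMDCCCXCIV = 3894
3894 is larger

MMMDCCCXCIV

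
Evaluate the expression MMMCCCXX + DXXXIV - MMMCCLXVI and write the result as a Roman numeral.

MMMCCCXX = 3320, DXXXIV = 534, MMMCCLXVI = 3266
3320 + 534 = 3854
3854 - 3266 = 588

DLXXXVIII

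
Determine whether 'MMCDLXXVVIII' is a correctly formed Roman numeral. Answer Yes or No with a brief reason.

'MMCDLXXVVIII': V should not appear more than once

No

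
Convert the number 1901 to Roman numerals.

Convert 1901 to Roman numerals:
  1901 contains 1×1000 (M)
  901 contains 1×900 (CM)
  1 contains 1×1 (I)

MCMI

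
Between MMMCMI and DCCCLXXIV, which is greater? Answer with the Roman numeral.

MMMCMI = 3901
DCCCLXXIV = 874
3901 is larger

MMMCMI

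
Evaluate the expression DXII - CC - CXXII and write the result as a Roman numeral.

DXII = 512, CC = 200, CXXII = 122
512 - 200 = 312
312 - 122 = 190

CXC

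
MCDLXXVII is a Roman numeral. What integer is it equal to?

MCDLXXVII: M=1000, CD=400, L=50, X=10, X=10, V=5, I=1, I=1
1000 + 400 + 50 + 10 + 10 + 5 + 1 + 1 = 1477

1477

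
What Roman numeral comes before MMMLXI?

MMMLXI = 3061; previous is 3060

MMMLX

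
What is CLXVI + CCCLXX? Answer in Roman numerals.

CLXVI = 166
CCCLXX = 370
166 + 370 = 536

DXXXVI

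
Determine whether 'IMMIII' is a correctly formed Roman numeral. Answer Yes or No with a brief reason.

'IMMIII': Invalid subtractive combination: IM

No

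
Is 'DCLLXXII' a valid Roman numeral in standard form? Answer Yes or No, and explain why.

'DCLLXXII': L should not appear more than once

No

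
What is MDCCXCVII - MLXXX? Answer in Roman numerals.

MDCCXCVII = 1797
MLXXX = 1080
1797 - 1080 = 717

DCCXVII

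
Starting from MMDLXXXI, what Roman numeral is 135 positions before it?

MMDLXXXI = 2581
2581 - 135 = 2446

MMCDXLVI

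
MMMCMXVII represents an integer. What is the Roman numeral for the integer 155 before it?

MMMCMXVII = 3917
3917 - 155 = 3762

MMMDCCLXII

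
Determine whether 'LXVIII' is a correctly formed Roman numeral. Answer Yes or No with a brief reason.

'LXVIII': Check the rules: uses only the symbols I, V, X, L, C, D, M; no symbol is repeated more than three times in a row; V, L and D each appear at most once; no smaller symbol precedes a larger one (values never increase from left to right). Value: L (50) + X (10) + V (5) + I (1) + I (1) + I (1) = 68. So it is a valid standard Roman numeral.

Yes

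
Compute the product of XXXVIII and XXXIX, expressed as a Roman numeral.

XXXVIII = 38
XXXIX = 39
38 × 39 = 1482

MCDLXXXII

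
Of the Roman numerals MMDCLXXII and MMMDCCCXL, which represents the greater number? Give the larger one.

MMDCLXXII = 2672
MMMDCCCXL = 3840
3840 is larger

MMMDCCCXL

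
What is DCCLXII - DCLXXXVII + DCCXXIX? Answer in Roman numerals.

DCCLXII = 762, DCLXXXVII = 687, DCCXXIX = 729
762 - 687 = 75
75 + 729 = 804

DCCCIV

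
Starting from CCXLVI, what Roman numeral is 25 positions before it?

CCXLVI = 246
246 - 25 = 221

CCXXI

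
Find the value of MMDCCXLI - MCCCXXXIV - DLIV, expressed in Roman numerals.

MMDCCXLI = 2741, MCCCXXXIV = 1334, DLIV = 554
2741 - 1334 = 1407
1407 - 554 = 853

DCCCLIII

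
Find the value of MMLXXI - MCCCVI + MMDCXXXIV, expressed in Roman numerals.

MMLXXI = 2071, MCCCVI = 1306, MMDCXXXIV = 2634
2071 - 1306 = 765
765 + 2634 = 3399

MMMCCCXCIX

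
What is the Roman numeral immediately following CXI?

CXI = 111, so the next integer is 111 + 1 = 112

CXII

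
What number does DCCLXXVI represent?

DCCLXXVI: D=500, C=100, C=100, L=50, X=10, X=10, V=5, I=1
500 + 100 + 100 + 50 + 10 + 10 + 5 + 1 = 776

776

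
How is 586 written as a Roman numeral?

Convert 586 to Roman numerals:
  586 contains 1×500 (D)
  86 contains 1×50 (L)
  36 contains 3×10 (XXX)
  6 contains 1×5 (V)
  1 contains 1×1 (I)

DLXXXVI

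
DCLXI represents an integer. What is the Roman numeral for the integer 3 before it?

DCLXI = 661
661 - 3 = 658

DCLVIII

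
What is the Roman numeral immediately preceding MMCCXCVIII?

MMCCXCVIII = 2298, so the previous integer is 2298 - 1 = 2297

MMCCXCVII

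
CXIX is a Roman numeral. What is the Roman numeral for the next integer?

CXIX = 119, so the next integer is 119 + 1 = 120

CXX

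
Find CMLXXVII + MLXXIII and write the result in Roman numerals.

CMLXXVII = 977
MLXXIII = 1073
977 + 1073 = 2050

MML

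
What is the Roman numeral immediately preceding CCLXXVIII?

CCLXXVIII = 278, so the previous integer is 278 - 1 = 277

CCLXXVII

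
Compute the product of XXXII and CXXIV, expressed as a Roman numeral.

XXXII = 32
CXXIV = 124
32 × 124 = 3968

MMMCMLXVIII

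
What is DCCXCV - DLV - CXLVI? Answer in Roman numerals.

DCCXCV = 795, DLV = 555, CXLVI = 146
795 - 555 = 240
240 - 146 = 94

XCIV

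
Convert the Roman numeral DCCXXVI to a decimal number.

DCCXXVI: D=500, C=100, C=100, X=10, X=10, V=5, I=1
500 + 100 + 100 + 10 + 10 + 5 + 1 = 726

726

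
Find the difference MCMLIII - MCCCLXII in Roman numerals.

MCMLIII = 1953
MCCCLXII = 1362
1953 - 1362 = 591

DXCI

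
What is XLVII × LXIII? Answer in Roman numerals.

XLVII = 47
LXIII = 63
47 × 63 = 2961

MMCMLXI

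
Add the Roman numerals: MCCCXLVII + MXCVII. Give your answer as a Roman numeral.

MCCCXLVII = 1347
MXCVII = 1097
1347 + 1097 = 2444

MMCDXLIV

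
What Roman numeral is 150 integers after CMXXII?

CMXXII = 922
922 + 150 = 1072

MLXXII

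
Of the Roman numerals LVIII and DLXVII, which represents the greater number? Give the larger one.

LVIII = 58
DLXVII = 567
567 is larger

DLXVII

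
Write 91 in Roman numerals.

Convert 91 to Roman numerals:
  91 contains 1×90 (XC)
  1 contains 1×1 (I)

XCI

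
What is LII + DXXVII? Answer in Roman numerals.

LII = 52
DXXVII = 527
52 + 527 = 579

DLXXIX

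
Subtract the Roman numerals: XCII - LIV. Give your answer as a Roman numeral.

XCII = 92
LIV = 54
92 - 54 = 38

XXXVIII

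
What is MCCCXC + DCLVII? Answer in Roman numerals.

MCCCXC = 1390
DCLVII = 657
1390 + 657 = 2047

MMXLVII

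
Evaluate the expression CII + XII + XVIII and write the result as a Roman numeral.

CII = 102, XII = 12, XVIII = 18
102 + 12 = 114
114 + 18 = 132

CXXXII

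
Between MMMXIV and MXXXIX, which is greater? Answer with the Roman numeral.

MMMXIV = 3014
MXXXIX = 1039
3014 is larger

MMMXIV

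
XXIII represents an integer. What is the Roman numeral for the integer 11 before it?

XXIII = 23
23 - 11 = 12

XII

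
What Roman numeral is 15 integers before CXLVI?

CXLVI = 146
146 - 15 = 131

CXXXI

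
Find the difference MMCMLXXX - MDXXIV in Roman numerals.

MMCMLXXX = 2980
MDXXIV = 1524
2980 - 1524 = 1456

MCDLVI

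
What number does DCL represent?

DCL: D=500, C=100, L=50
500 + 100 + 50 = 650

650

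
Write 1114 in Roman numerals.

Convert 1114 to Roman numerals:
  1114 contains 1×1000 (M)
  114 contains 1×100 (C)
  14 contains 1×10 (X)
  4 contains 1×4 (IV)

MCXIV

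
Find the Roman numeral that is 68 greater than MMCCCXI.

MMCCCXI = 2311
2311 + 68 = 2379

MMCCCLXXIX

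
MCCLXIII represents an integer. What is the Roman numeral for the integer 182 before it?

MCCLXIII = 1263
1263 - 182 = 1081

MLXXXI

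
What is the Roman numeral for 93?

Convert 93 to Roman numerals:
  93 contains 1×90 (XC)
  3 contains 3×1 (III)

XCIII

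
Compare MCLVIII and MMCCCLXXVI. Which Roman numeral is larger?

MCLVIII = 1158
MMCCCLXXVI = 2376
2376 is larger

MMCCCLXXVI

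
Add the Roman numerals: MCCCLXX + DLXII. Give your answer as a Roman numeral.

MCCCLXX = 1370
DLXII = 562
1370 + 562 = 1932

MCMXXXII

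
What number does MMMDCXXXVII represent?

MMMDCXXXVII: M=1000, M=1000, M=1000, D=500, C=100, X=10, X=10, X=10, V=5, I=1, I=1
1000 + 1000 + 1000 + 500 + 100 + 10 + 10 + 10 + 5 + 1 + 1 = 3637

3637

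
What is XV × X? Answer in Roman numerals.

XV = 15
X = 10
15 × 10 = 150

CL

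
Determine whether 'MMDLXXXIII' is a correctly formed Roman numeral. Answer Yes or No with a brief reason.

'MMDLXXXIII': Check the rules: uses only the symbols I, V, X, L, C, D, M; no symbol is repeated more than three times in a row; V, L and D each appear at most once; no smaller symbol precedes a larger one (values never increase from left to right). Value: M (1000) + M (1000) + D (500) + L (50) + X (10) + X (10) + X (10) + I (1) + I (1) + I (1) = 2583. So it is a valid standard Roman numeral.

Yes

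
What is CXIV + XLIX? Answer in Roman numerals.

CXIV = 114
XLIX = 49
114 + 49 = 163

CLXIII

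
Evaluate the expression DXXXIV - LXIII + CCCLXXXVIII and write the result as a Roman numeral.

DXXXIV = 534, LXIII = 63, CCCLXXXVIII = 388
534 - 63 = 471
471 + 388 = 859

DCCCLIX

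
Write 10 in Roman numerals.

Convert 10 to Roman numerals:
  10 contains 1×10 (X)

X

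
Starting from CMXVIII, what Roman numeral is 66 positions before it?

CMXVIII = 918
918 - 66 = 852

DCCCLII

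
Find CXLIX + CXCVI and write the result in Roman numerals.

CXLIX = 149
CXCVI = 196
149 + 196 = 345

CCCXLV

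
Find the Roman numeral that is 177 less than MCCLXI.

MCCLXI = 1261
1261 - 177 = 1084

MLXXXIV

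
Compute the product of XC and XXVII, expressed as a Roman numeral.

XC = 90
XXVII = 27
90 × 27 = 2430

MMCDXXX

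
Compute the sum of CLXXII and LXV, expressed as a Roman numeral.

CLXXII = 172
LXV = 65
172 + 65 = 237

CCXXXVII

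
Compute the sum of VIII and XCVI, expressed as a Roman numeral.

VIII = 8
XCVI = 96
8 + 96 = 104

CIV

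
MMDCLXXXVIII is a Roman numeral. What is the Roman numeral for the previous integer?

MMDCLXXXVIII = 2688, so the previous integer is 2688 - 1 = 2687

MMDCLXXXVII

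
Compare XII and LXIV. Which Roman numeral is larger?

XII = 12
LXIV = 64
64 is larger

LXIV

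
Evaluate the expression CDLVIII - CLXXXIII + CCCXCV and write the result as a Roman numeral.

CDLVIII = 458, CLXXXIII = 183, CCCXCV = 395
458 - 183 = 275
275 + 395 = 670

DCLXX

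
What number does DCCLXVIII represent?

DCCLXVIII: D=500, C=100, C=100, L=50, X=10, V=5, I=1, I=1, I=1
500 + 100 + 100 + 50 + 10 + 5 + 1 + 1 + 1 = 768

768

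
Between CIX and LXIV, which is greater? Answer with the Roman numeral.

CIX = 109
LXIV = 64
109 is larger

CIX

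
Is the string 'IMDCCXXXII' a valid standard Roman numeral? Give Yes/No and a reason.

'IMDCCXXXII': Invalid subtractive combination: IM

No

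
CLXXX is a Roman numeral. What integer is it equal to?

CLXXX: C=100, L=50, X=10, X=10, X=10
100 + 50 + 10 + 10 + 10 = 180

180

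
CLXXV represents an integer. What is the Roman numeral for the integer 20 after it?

CLXXV = 175
175 + 20 = 195

CXCV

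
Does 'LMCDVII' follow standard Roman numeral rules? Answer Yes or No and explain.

'LMCDVII': Invalid subtractive combination: LM

No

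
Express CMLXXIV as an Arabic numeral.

CMLXXIV: CM=900, L=50, X=10, X=10, IV=4
900 + 50 + 10 + 10 + 4 = 974

974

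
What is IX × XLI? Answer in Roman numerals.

IX = 9
XLI = 41
9 × 41 = 369

CCCLXIX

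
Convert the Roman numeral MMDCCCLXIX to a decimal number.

MMDCCCLXIX: M=1000, M=1000, D=500, C=100, C=100, C=100, L=50, X=10, IX=9
1000 + 1000 + 500 + 100 + 100 + 100 + 50 + 10 + 9 = 2869

2869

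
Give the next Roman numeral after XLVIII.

XLVIII = 48, so the next integer is 48 + 1 = 49

XLIX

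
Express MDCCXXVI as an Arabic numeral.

MDCCXXVI: M=1000, D=500, C=100, C=100, X=10, X=10, V=5, I=1
1000 + 500 + 100 + 100 + 10 + 10 + 5 + 1 = 1726

1726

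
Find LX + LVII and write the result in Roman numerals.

LX = 60
LVII = 57
60 + 57 = 117

CXVII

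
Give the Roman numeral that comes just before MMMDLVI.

MMMDLVI = 3556; previous is 3555

MMMDLV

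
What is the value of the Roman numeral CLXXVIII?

CLXXVIII: C=100, L=50, X=10, X=10, V=5, I=1, I=1, I=1
100 + 50 + 10 + 10 + 5 + 1 + 1 + 1 = 178

178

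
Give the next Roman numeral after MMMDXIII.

MMMDXIII = 3513, so the next integer is 3513 + 1 = 3514

MMMDXIV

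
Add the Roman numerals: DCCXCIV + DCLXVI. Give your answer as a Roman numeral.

DCCXCIV = 794
DCLXVI = 666
794 + 666 = 1460

MCDLX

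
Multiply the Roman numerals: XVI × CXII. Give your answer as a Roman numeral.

XVI = 16
CXII = 112
16 × 112 = 1792

MDCCXCII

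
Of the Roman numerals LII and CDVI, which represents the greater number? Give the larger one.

LII = 52
CDVI = 406
406 is larger

CDVI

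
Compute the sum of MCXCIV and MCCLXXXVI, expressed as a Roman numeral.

MCXCIV = 1194
MCCLXXXVI = 1286
1194 + 1286 = 2480

MMCDLXXX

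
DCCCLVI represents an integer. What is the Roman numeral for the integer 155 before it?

DCCCLVI = 856
856 - 155 = 701

DCCI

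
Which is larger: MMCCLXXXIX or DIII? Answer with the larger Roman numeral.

MMCCLXXXIX = 2289
DIII = 503
2289 is larger

MMCCLXXXIX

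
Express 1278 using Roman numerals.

Convert 1278 to Roman numerals:
  1278 contains 1×1000 (M)
  278 contains 2×100 (CC)
  78 contains 1×50 (L)
  28 contains 2×10 (XX)
  8 contains 1×5 (V)
  3 contains 3×1 (III)

MCCLXXVIII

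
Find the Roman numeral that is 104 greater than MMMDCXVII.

MMMDCXVII = 3617
3617 + 104 = 3721

MMMDCCXXI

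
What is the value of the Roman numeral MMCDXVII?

MMCDXVII: M=1000, M=1000, CD=400, X=10, V=5, I=1, I=1
1000 + 1000 + 400 + 10 + 5 + 1 + 1 = 2417

2417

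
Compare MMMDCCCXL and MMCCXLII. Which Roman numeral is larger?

MMMDCCCXL = 3840
MMCCXLII = 2242
3840 is larger

MMMDCCCXL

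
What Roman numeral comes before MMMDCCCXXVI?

MMMDCCCXXVI = 3826, so the previous integer is 3826 - 1 = 3825

MMMDCCCXXV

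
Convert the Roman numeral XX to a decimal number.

XX: X=10, X=10
10 + 10 = 20

20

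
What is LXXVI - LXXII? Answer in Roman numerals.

LXXVI = 76
LXXII = 72
76 - 72 = 4

IV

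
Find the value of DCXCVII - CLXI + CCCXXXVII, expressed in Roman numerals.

DCXCVII = 697, CLXI = 161, CCCXXXVII = 337
697 - 161 = 536
536 + 337 = 873

DCCCLXXIII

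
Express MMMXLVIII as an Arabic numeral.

MMMXLVIII: M=1000, M=1000, M=1000, XL=40, V=5, I=1, I=1, I=1
1000 + 1000 + 1000 + 40 + 5 + 1 + 1 + 1 = 3048

3048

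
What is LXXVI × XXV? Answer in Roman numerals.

LXXVI = 76
XXV = 25
76 × 25 = 1900

MCM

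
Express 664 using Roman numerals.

Convert 664 to Roman numerals:
  664 contains 1×500 (D)
  164 contains 1×100 (C)
  64 contains 1×50 (L)
  14 contains 1×10 (X)
  4 contains 1×4 (IV)

DCLXIV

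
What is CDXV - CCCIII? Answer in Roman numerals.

CDXV = 415
CCCIII = 303
415 - 303 = 112

CXII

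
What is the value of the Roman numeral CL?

CL: C=100, L=50
100 + 50 = 150

150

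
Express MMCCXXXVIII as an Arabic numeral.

MMCCXXXVIII: M=1000, M=1000, C=100, C=100, X=10, X=10, X=10, V=5, I=1, I=1, I=1
1000 + 1000 + 100 + 100 + 10 + 10 + 10 + 5 + 1 + 1 + 1 = 2238

2238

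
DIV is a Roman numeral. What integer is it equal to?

DIV: D=500, IV=4
500 + 4 = 504

504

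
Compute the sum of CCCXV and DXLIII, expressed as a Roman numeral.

CCCXV = 315
DXLIII = 543
315 + 543 = 858

DCCCLVIII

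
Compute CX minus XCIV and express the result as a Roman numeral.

CX = 110
XCIV = 94
110 - 94 = 16

XVI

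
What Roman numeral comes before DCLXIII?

DCLXIII = 663; previous is 662

DCLXII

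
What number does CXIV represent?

CXIV: C=100, X=10, IV=4
100 + 10 + 4 = 114

114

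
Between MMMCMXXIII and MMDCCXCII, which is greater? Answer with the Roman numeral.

MMMCMXXIII = 3923
MMDCCXCII = 2792
3923 is larger

MMMCMXXIII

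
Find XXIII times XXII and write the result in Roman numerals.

XXIII = 23
XXII = 22
23 × 22 = 506

DVI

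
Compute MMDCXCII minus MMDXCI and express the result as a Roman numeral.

MMDCXCII = 2692
MMDXCI = 2591
2692 - 2591 = 101

CI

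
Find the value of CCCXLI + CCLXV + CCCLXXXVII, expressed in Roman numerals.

CCCXLI = 341, CCLXV = 265, CCCLXXXVII = 387
341 + 265 = 606
606 + 387 = 993

CMXCIII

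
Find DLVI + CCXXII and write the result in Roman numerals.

DLVI = 556
CCXXII = 222
556 + 222 = 778

DCCLXXVIII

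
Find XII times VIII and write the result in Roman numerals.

XII = 12
VIII = 8
12 × 8 = 96

XCVI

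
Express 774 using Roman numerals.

Convert 774 to Roman numerals:
  774 contains 1×500 (D)
  274 contains 2×100 (CC)
  74 contains 1×50 (L)
  24 contains 2×10 (XX)
  4 contains 1×4 (IV)

DCCLXXIV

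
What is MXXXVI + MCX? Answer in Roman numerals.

MXXXVI = 1036
MCX = 1110
1036 + 1110 = 2146

MMCXLVI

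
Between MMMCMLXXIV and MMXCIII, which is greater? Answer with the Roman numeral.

MMMCMLXXIV = 3974
MMXCIII = 2093
3974 is larger

MMMCMLXXIV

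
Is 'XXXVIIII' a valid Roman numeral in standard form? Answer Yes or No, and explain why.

'XXXVIIII': More than 3 consecutive I's

No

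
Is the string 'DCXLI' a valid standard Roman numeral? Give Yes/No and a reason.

'DCXLI': Check the rules: uses only the symbols I, V, X, L, C, D, M; no symbol is repeated more than three times in a row; V, L and D each appear at most once; the only place a smaller symbol precedes a larger one is the allowed subtractive pair XL, the symbol right after such a pair (if any) is smaller than the pair's first symbol, and otherwise the values never increase from left to right. Value: D (500) + C (100) + XL (40) + I (1) = 641. So it is a valid standard Roman numeral.

Yes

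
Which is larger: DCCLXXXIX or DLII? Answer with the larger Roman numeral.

DCCLXXXIX = 789
DLII = 552
789 is larger

DCCLXXXIX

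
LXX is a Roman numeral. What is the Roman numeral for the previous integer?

LXX = 70; previous is 69

LXIX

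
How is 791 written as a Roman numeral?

Convert 791 to Roman numerals:
  791 contains 1×500 (D)
  291 contains 2×100 (CC)
  91 contains 1×90 (XC)
  1 contains 1×1 (I)

DCCXCI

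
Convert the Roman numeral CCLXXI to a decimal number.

CCLXXI: C=100, C=100, L=50, X=10, X=10, I=1
100 + 100 + 50 + 10 + 10 + 1 = 271

271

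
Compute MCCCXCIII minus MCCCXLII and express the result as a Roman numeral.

MCCCXCIII = 1393
MCCCXLII = 1342
1393 - 1342 = 51

LI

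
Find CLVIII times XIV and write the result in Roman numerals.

CLVIII = 158
XIV = 14
158 × 14 = 2212

MMCCXII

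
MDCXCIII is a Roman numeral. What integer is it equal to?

MDCXCIII: M=1000, D=500, C=100, XC=90, I=1, I=1, I=1
1000 + 500 + 100 + 90 + 1 + 1 + 1 = 1693

1693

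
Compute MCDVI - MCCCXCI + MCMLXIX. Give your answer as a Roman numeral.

MCDVI = 1406, MCCCXCI = 1391, MCMLXIX = 1969
1406 - 1391 = 15
15 + 1969 = 1984

MCMLXXXIV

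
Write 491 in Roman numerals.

Convert 491 to Roman numerals:
  491 contains 1×400 (CD)
  91 contains 1×90 (XC)
  1 contains 1×1 (I)

CDXCI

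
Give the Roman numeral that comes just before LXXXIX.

LXXXIX = 89, so the previous integer is 89 - 1 = 88

LXXXVIII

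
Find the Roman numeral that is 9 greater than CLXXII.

CLXXII = 172
172 + 9 = 181

CLXXXI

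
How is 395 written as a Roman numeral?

Convert 395 to Roman numerals:
  395 contains 3×100 (CCC)
  95 contains 1×90 (XC)
  5 contains 1×5 (V)

CCCXCV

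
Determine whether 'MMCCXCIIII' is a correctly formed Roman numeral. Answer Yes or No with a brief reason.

'MMCCXCIIII': More than 3 consecutive I's

No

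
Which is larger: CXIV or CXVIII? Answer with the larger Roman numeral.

CXIV = 114
CXVIII = 118
118 is larger

CXVIII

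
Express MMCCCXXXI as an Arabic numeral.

MMCCCXXXI: M=1000, M=1000, C=100, C=100, C=100, X=10, X=10, X=10, I=1
1000 + 1000 + 100 + 100 + 100 + 10 + 10 + 10 + 1 = 2331

2331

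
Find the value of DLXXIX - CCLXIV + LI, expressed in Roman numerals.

DLXXIX = 579, CCLXIV = 264, LI = 51
579 - 264 = 315
315 + 51 = 366

CCCLXVI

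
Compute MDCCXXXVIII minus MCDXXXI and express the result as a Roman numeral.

MDCCXXXVIII = 1738
MCDXXXI = 1431
1738 - 1431 = 307

CCCVII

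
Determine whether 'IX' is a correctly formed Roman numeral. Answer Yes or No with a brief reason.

'IX': Check the rules: uses only the symbols I, V, X, L, C, D, M; no symbol is repeated more than three times in a row; V, L and D each appear at most once; the only place a smaller symbol precedes a larger one is the allowed subtractive pair IX, the symbol right after such a pair (if any) is smaller than the pair's first symbol, and otherwise the values never increase from left to right. Value: IX = 9. So it is a valid standard Roman numeral.

Yes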